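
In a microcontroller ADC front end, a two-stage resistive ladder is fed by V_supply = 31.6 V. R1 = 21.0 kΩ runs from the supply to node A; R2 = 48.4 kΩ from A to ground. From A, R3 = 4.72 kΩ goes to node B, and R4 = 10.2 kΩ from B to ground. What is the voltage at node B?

Looking into the second stage from A: R3 + R4 = 14.92 kΩ appears in parallel with R2.
R2 ‖ (R3+R4) = 11.40 kΩ.
V_A = 31.6 × 11.40/(21.0 + 11.40) = 11.12 V.
Stage 2 is unloaded, so V_B = V_A · R4/(R3+R4) = 11.12 × 10.2/14.92 = 7.603 V.

V_B ≈ 7.60 V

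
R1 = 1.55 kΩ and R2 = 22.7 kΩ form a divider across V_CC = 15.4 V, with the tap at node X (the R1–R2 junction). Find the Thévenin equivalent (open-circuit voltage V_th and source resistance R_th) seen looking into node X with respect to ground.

Open-circuit (no load on X): V_th = V_CC · R2/(R1 + R2) = 15.4 × 22.7/(1.550 + 22.7) = 14.42 V.
With V_CC suppressed (replaced by a short), R_th = R1 ‖ R2 = (1.550 × 22.7)/(1.550 + 22.7) = 1.451 kΩ.

V_th ≈ 14.4 V, R_th ≈ 1.45 kΩ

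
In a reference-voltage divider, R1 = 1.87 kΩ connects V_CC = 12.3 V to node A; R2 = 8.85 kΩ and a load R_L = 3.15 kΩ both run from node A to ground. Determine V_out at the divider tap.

The load sits in parallel with R2, giving an effective lower resistance R2' = R2·R_L/(R2+R_L) = 2.323 kΩ.
Then V_out = V_CC · R2'/(R1 + R2') = 12.3 × 2.323/4.193 = 6.815 V.
(Unloaded it would be 10.2 V; the load pulls it down.)

V_out ≈ 6.81 V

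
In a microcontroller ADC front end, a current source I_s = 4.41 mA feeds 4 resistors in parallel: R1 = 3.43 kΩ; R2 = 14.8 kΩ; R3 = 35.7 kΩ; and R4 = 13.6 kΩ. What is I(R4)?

Conductances: ΣG = 1/3.43 + 1/14.8 + 1/35.7 + 1/13.6 = 0.4607 (1/kΩ).
By the current-divider rule, I = I_s · G_k/ΣG = 4.41 × 0.1596 = 0.7039 mA.

I ≈ 0.704 mA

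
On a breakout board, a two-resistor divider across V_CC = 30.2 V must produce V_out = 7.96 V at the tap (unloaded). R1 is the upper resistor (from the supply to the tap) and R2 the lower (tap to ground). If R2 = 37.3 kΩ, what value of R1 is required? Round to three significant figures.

Required fraction k = V_out/V_CC = 0.2636.
So R1 = R2 · (V_CC/V_out − 1) = 37.3 × (30.2/7.96 − 1) = 37.3 × 2.794 = 104.2 kΩ.

R1 ≈ 104 kΩ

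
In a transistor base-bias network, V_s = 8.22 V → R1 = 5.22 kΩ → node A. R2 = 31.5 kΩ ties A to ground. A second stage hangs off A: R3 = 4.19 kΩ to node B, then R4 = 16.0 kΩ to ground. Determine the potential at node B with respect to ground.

V_B ≈ 4.57 V

The second stage (R3 + R4 = 20.19 kΩ) loads node A in parallel with R2.
Effective lower resistance at A: R2 ‖ 20.19 = 12.30 kΩ.
V_A = 8.22 × 12.30/(5.22 + 12.30) = 5.771 V.
V_B = V_A × 0.7925 = 4.574 V.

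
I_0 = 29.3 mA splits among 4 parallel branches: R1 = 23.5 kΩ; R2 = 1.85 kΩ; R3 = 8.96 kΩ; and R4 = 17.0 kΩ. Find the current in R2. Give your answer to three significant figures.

I ≈ 21.0 mA

Conductances: ΣG = 1/23.5 + 1/1.85 + 1/8.96 + 1/17.0 = 0.7535 (1/kΩ).
By the current-divider rule, I = I_0 · G_k/ΣG = 29.3 × 0.7173 = 21.02 mA.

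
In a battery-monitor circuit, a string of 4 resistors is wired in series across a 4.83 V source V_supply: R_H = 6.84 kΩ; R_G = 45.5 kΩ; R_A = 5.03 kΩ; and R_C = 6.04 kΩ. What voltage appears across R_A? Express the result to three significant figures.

V ≈ 0.383 V

Total series resistance ΣR = 6.84 + 45.5 + 5.03 + 6.04 = 63.41 kΩ.
V = V_supply · R/ΣR = 4.83 × 0.07933 = 0.3831 V.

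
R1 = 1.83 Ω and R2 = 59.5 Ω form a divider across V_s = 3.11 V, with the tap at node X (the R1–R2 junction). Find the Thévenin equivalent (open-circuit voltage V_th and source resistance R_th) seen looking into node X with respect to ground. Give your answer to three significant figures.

V_th ≈ 3.02 V, R_th ≈ 1.78 Ω

With X open, the divider is unloaded: V_th = 3.11 × 59.5/61.33 = 3.017 V.
With V_s suppressed (replaced by a short), R_th = R1 ‖ R2 = (1.830 × 59.5)/(1.830 + 59.5) = 1.775 Ω.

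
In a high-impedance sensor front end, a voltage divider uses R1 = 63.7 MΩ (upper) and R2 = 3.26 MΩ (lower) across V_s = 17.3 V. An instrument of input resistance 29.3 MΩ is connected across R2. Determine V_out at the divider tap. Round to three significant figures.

First combine the lower leg with the load: R2 ‖ R_L = 2.934 MΩ.
Then V_out = V_s · R2'/(R1 + R2') = 17.3 × 2.934/66.63 = 0.7616 V.
(Unloaded it would be 0.842 V; the load pulls it down.)

V_out ≈ 0.762 V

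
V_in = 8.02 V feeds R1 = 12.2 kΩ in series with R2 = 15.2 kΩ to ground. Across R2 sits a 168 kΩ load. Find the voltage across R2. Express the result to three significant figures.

R2 ‖ R_L = (15.2 × 168)/(15.2 + 168) = 13.94 kΩ.
Then V_out = V_in · R2'/(R1 + R2') = 8.02 × 13.94/26.14 = 4.277 V.
(Unloaded it would be 4.45 V; the load pulls it down.)

V_out ≈ 4.28 V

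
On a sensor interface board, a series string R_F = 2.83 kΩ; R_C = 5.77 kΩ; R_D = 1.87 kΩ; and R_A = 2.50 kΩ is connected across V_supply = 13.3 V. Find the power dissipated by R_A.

Series current I = V_supply/ΣR = 13.3/12.97 = 1.025 mA.
P(R_A) = I²·R_A = (1.025)² × 2.50 = 2.629 mW.

P ≈ 2.63 mW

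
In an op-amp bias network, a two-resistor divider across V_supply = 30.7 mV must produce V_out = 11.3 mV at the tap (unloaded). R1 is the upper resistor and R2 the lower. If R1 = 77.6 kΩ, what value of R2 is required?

The divider ratio is R2/(R1+R2) = 11.3/30.7 = 0.3681.
R2 = R1 · 0.3681/(1 − 0.3681) = 45.20 kΩ.

R2 ≈ 45.2 kΩ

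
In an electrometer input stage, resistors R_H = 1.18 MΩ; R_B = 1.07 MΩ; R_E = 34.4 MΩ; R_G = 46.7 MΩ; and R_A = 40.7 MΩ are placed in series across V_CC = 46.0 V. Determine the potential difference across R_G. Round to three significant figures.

ΣR = 1.18 + 1.07 + 34.4 + 46.7 + 40.7 = 124.1 MΩ.
Voltage divider: V = V_CC · (46.70 / 124.1) = 46.0 × 0.3765 = 17.32 V.

V ≈ 17.3 V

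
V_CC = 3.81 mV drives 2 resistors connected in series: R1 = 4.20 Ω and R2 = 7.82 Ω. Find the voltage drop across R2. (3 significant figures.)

Total series resistance ΣR = 4.20 + 7.82 = 12.02 Ω.
By the voltage-divider rule, V = 3.81 × 7.820/12.02 = 2.479 mV.

V ≈ 2.48 mV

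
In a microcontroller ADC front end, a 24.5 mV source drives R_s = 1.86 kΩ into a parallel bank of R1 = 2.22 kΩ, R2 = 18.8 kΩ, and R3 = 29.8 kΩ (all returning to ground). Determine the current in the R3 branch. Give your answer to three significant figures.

Parallel bank: R_p = 1/(1/2.22 + 1/18.8 + 1/29.8) = 1.862 kΩ.
V_A by voltage divider: V_A = 24.5 × 1.862/(1.86 + 1.862) = 12.25 mV.
I(R3) = V_A / R3 = 12.25/29.8 = 0.4112 µA.
(Equivalently: I_total = 6.583 µA, then current-divider fraction G_k/ΣG = 0.06247.)

I ≈ 0.411 µA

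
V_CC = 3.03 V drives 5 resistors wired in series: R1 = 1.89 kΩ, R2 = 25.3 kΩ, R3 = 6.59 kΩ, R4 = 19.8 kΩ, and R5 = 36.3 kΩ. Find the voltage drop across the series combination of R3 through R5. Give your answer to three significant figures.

V ≈ 2.11 V

Total series resistance ΣR = 1.89 + 25.3 + 6.59 + 19.8 + 36.3 = 89.88 kΩ.
R_{R3..R5} = 6.59 + 19.8 + 36.3 = 62.69 kΩ.
V = V_CC · R/ΣR = 3.03 × 0.6975 = 2.113 V.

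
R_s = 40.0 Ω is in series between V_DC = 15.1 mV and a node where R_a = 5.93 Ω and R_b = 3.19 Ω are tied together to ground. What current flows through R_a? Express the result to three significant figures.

Equivalent of the parallel group: R_p = 2.074 Ω.
V_A = 15.1 × 2.074/42.07 = 0.7444 mV.
I(R_a) = V_A / R_a = 0.7444/5.93 = 0.1255 mA.

I ≈ 0.126 mA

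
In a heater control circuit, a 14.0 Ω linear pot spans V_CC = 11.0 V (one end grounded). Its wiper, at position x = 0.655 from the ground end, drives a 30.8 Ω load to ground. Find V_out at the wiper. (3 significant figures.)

V_out ≈ 6.53 V

The pot divides into 4.830 Ω above the wiper and 9.170 Ω below.
Lower segment in parallel with the load: 9.170 ‖ 30.8 = 7.066 Ω.
Then V_out = V_CC · 7.066/(4.830 + 7.066) = 6.534 V.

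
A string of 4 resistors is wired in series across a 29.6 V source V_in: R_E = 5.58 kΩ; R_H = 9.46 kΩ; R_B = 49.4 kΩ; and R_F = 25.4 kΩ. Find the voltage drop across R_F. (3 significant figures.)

ΣR = 5.58 + 9.46 + 49.4 + 25.4 = 89.84 kΩ.
By the voltage-divider rule, V = 29.6 × 25.40/89.84 = 8.369 V.

V ≈ 8.37 V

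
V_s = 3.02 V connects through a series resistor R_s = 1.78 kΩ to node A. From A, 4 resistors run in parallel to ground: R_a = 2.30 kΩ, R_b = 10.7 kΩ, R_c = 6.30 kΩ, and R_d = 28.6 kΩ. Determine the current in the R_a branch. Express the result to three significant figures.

I ≈ 0.575 mA

Combine the parallel branches: R_p = (1/2.30 + 1/10.7 + 1/6.30 + 1/28.6)⁻¹ = 1.385 kΩ.
V_A by voltage divider: V_A = 3.02 × 1.385/(1.78 + 1.385) = 1.322 V.
Branch current I = V_A/R_a = 1.322/2.30 = 0.5746 mA.
(Check via current divider: I_total = 0.9541 mA; share G_k/ΣG = 0.6022 → same result.)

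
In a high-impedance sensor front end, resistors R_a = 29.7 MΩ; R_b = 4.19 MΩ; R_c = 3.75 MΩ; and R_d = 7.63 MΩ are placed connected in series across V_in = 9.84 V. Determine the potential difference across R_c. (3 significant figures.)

V ≈ 0.815 V

ΣR = 29.7 + 4.19 + 3.75 + 7.63 = 45.27 MΩ.
V = V_in · R/ΣR = 9.84 × 0.08284 = 0.8151 V.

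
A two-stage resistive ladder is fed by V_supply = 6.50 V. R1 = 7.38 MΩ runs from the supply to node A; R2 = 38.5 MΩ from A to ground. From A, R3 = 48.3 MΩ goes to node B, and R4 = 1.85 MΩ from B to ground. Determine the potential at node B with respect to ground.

V_B ≈ 0.179 V

The second stage (R3 + R4 = 50.15 MΩ) loads node A in parallel with R2.
R2 ‖ (R3+R4) = 21.78 MΩ.
First divider: V_A = V_supply · 21.78/(7.38 + 21.78) = 4.855 V.
Then the unloaded second divider: V_B = V_A × R4/(R3+R4) = 4.855 × 0.03689 = 0.1791 V.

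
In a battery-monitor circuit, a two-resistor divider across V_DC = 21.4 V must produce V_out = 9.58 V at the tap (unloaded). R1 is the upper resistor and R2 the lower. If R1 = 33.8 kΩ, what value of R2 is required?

R2 ≈ 27.4 kΩ

V_out/V_DC = R2/(R1+R2) = 0.4477.
Rearranging, R2 = R1·k/(1−k) = 33.8 × 0.8105 = 27.39 kΩ.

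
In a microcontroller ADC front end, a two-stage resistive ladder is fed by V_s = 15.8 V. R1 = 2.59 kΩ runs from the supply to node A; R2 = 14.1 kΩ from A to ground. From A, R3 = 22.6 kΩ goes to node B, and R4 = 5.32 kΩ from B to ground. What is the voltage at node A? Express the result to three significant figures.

V_A ≈ 12.4 V

Looking into the second stage from A: R3 + R4 = 27.92 kΩ appears in parallel with R2.
R2 ‖ (R3+R4) = 9.369 kΩ.
So V_A = 15.8 × 0.7834 = 12.38 V.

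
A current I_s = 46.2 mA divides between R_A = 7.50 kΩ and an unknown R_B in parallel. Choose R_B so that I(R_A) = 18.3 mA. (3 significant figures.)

R_B ≈ 4.92 kΩ

In a two-way split, I_A/I_s = R_B/(R_A + R_B).
With f = 0.3961, R_B = R_A · f/(1−f) = 7.50 × 0.6559 = 4.919 kΩ.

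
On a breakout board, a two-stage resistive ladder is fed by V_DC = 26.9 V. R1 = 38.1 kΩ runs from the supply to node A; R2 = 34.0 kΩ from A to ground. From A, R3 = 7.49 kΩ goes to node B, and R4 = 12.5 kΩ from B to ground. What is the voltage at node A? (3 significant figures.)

Node A sees R2 in parallel with the series input of stage 2, R3 + R4 = 19.99 kΩ.
R2 ‖ (R3+R4) = 12.59 kΩ.
V_A = 26.9 × 12.59/(38.1 + 12.59) = 6.681 V.

V_A ≈ 6.68 V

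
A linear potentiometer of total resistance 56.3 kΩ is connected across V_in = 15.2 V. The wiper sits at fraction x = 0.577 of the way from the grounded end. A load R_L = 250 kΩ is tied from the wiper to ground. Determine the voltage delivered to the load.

The pot divides into 23.81 kΩ above the wiper and 32.49 kΩ below.
R_L loads the lower segment: effective lower R = 28.75 kΩ.
V_out = 15.2 × 28.75/(23.81 + 28.75) = 8.313 V.

V_out ≈ 8.31 V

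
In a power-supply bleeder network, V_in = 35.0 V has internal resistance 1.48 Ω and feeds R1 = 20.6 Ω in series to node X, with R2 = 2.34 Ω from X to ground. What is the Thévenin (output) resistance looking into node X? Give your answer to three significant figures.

R1' = 1.48 + 20.6 = 22.08 Ω (source resistance + R1).
Looking into X with the source shorted: R_th = R1'·R2/(R1'+R2) = 22.08 × 2.34/24.42 = 2.116 Ω.

R_th ≈ 2.12 Ω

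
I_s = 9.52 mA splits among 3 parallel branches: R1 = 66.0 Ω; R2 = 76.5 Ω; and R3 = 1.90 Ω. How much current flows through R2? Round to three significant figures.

I ≈ 0.224 mA

Total conductance ΣG = 1/66.0 + 1/76.5 + 1/1.90 = 0.5545 (units of 1/Ω).
By the current-divider rule, I = I_s · G_k/ΣG = 9.52 × 0.02357 = 0.2244 mA.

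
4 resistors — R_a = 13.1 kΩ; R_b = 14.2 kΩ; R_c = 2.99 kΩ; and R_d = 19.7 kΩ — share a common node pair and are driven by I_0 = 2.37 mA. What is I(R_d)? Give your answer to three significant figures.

I ≈ 0.226 mA

ΣG = 1/13.1 + 1/14.2 + 1/2.99 + 1/19.7 = 0.5320.
R_d takes the fraction G_k/ΣG = 0.05076/0.5320 = 0.09542, so I = 2.37 × 0.09542 = 0.2262 mA.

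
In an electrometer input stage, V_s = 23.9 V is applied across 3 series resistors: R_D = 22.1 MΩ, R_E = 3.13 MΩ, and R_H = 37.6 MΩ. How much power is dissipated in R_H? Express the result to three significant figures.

Series current I = V_s/ΣR = 23.9/62.83 = 0.3804 µA.
V(R_H) = I·R = 14.30 V; P = V·I = 14.30 × 0.3804 = 5.441 µW.

P ≈ 5.44 µW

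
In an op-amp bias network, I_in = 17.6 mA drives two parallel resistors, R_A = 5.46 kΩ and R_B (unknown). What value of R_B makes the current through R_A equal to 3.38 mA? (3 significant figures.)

In a two-way split, I_A/I_in = R_B/(R_A + R_B).
With f = 0.1920, R_B = R_A · f/(1−f) = 5.46 × 0.2377 = 1.298 kΩ.

R_B ≈ 1.30 kΩ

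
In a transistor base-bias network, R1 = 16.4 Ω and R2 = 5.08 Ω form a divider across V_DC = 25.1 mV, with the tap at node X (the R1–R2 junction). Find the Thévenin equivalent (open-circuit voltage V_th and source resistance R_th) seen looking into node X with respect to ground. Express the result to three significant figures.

V_th ≈ 5.94 mV, R_th ≈ 3.88 Ω

With X open, the divider is unloaded: V_th = 25.1 × 5.08/21.48 = 5.936 mV.
With V_DC suppressed (replaced by a short), R_th = R1 ‖ R2 = (16.40 × 5.08)/(16.40 + 5.08) = 3.879 Ω.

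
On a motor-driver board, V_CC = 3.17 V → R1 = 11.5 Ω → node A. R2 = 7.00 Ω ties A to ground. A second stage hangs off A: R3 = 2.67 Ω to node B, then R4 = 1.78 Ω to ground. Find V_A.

V_A ≈ 0.606 V

Node A sees R2 in parallel with the series input of stage 2, R3 + R4 = 4.450 Ω.
Effective lower resistance at A: R2 ‖ 4.450 = 2.721 Ω.
V_A = 3.17 × 2.721/(11.5 + 2.721) = 0.6065 V.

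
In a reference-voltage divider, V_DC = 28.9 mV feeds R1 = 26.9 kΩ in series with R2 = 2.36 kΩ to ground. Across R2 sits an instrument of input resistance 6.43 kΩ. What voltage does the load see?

R2 ‖ R_L = (2.36 × 6.43)/(2.36 + 6.43) = 1.726 kΩ.
Now apply the divider: V_out = 28.9 × 0.06031 = 1.743 mV.

V_out ≈ 1.74 mV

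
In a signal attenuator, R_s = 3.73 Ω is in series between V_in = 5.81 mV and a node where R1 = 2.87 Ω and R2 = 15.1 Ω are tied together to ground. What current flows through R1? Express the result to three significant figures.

Combine the parallel branches: R_p = (1/2.87 + 1/15.1)⁻¹ = 2.412 Ω.
V_A by voltage divider: V_A = 5.81 × 2.412/(3.73 + 2.412) = 2.281 mV.
I(R1) = V_A / R1 = 2.281/2.87 = 0.7949 mA.

I ≈ 0.795 mA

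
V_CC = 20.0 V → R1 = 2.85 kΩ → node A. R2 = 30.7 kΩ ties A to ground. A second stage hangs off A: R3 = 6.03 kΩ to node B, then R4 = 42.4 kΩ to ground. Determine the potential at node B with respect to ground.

The second stage (R3 + R4 = 48.43 kΩ) loads node A in parallel with R2.
R2 ‖ (R3+R4) = 18.79 kΩ.
First divider: V_A = V_CC · 18.79/(2.85 + 18.79) = 17.37 V.
V_B = V_A × 0.8755 = 15.20 V.

V_B ≈ 15.2 V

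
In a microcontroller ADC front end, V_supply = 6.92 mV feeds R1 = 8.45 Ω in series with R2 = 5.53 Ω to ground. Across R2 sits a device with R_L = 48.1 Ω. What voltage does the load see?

V_out ≈ 2.56 mV

The load sits in parallel with R2, giving an effective lower resistance R2' = R2·R_L/(R2+R_L) = 4.960 Ω.
Now apply the divider: V_out = 6.92 × 0.3699 = 2.559 mV.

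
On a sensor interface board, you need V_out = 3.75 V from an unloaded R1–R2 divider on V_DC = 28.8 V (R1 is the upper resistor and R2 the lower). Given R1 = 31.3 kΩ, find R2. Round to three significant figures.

The divider ratio is R2/(R1+R2) = 3.75/28.8 = 0.1302.
Rearranging, R2 = R1·k/(1−k) = 31.3 × 0.1497 = 4.686 kΩ.

R2 ≈ 4.69 kΩ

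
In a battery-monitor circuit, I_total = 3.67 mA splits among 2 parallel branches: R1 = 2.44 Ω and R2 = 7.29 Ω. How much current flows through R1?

Two-branch current divider: I_k = I_total · R_other/(R_1 + R_2).
So I = 3.67 × 7.29/9.730 = 2.750 mA.

I ≈ 2.75 mA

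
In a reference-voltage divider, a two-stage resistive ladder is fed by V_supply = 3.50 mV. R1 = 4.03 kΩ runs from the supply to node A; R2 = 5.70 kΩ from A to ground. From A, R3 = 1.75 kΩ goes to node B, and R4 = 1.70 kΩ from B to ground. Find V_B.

The second stage (R3 + R4 = 3.450 kΩ) loads node A in parallel with R2.
R2 ‖ (R3+R4) = 2.149 kΩ.
So V_A = 3.50 × 0.3478 = 1.217 mV.
Then the unloaded second divider: V_B = V_A × R4/(R3+R4) = 1.217 × 0.4928 = 0.5998 mV.

V_B ≈ 0.600 mV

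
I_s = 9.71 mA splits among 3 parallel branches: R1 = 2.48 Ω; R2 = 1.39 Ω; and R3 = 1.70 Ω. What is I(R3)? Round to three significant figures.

Total conductance ΣG = 1/2.48 + 1/1.39 + 1/1.70 = 1.711 (units of 1/Ω).
R3 takes the fraction G_k/ΣG = 0.5882/1.711 = 0.3438, so I = 9.71 × 0.3438 = 3.338 mA.

I ≈ 3.34 mA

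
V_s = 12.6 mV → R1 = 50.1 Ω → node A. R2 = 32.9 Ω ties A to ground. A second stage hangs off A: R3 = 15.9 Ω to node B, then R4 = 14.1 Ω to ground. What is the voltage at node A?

Node A sees R2 in parallel with the series input of stage 2, R3 + R4 = 30.00 Ω.
Effective lower resistance at A: R2 ‖ 30.00 = 15.69 Ω.
First divider: V_A = V_s · 15.69/(50.1 + 15.69) = 3.005 mV.

V_A ≈ 3.01 mV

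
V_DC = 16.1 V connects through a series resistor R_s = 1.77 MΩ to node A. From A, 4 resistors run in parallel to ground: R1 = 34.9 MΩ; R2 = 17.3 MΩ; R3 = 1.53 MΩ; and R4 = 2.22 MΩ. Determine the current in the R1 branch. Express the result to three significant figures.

I ≈ 0.148 µA

Equivalent of the parallel group: R_p = 0.8400 MΩ.
V_A = 16.1 × 0.8400/2.610 = 5.182 V.
I(R1) = V_A / R1 = 5.182/34.9 = 0.1485 µA.
(Equivalently: I_total = 6.169 µA, then current-divider fraction G_k/ΣG = 0.02407.)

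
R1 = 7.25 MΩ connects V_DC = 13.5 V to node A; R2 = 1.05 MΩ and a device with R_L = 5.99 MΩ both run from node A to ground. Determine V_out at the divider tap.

V_out ≈ 1.48 V

The load sits in parallel with R2, giving an effective lower resistance R2' = R2·R_L/(R2+R_L) = 0.8934 MΩ.
Now apply the divider: V_out = 13.5 × 0.1097 = 1.481 V.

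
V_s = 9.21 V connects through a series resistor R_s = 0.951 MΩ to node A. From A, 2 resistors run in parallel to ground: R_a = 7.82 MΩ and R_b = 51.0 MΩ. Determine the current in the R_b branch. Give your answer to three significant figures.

Combine the parallel branches: R_p = (1/7.82 + 1/51.0)⁻¹ = 6.780 MΩ.
Node voltage V_A = V_s · R_p/(R_s + R_p) = 9.21 × 0.8770 = 8.077 V.
Branch current I = V_A/R_b = 8.077/51.0 = 0.1584 µA.

I ≈ 0.158 µA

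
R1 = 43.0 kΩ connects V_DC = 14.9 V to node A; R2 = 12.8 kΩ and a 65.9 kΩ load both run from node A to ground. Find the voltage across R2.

V_out ≈ 2.97 V

R2 ‖ R_L = (12.8 × 65.9)/(12.8 + 65.9) = 10.72 kΩ.
Voltage divider with the loaded lower leg: V_out = 14.9 × 10.72/(43.0 + 10.72) = 14.9 × 0.1995 = 2.973 V.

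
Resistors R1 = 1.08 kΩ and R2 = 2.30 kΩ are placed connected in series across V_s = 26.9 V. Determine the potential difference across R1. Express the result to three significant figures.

Series total: ΣR = 1.08 + 2.30 = 3.380 kΩ.
By the voltage-divider rule, V = 26.9 × 1.080/3.380 = 8.595 V.

V ≈ 8.60 V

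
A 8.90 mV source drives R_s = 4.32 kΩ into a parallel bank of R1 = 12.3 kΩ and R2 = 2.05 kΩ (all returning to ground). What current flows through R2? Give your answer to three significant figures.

I ≈ 1.26 µA

Combine the parallel branches: R_p = (1/12.3 + 1/2.05)⁻¹ = 1.757 kΩ.
V_A by voltage divider: V_A = 8.90 × 1.757/(4.32 + 1.757) = 2.573 mV.
I(R2) = V_A / R2 = 2.573/2.05 = 1.255 µA.
(Check via current divider: I_total = 1.465 µA; share G_k/ΣG = 0.8571 → same result.)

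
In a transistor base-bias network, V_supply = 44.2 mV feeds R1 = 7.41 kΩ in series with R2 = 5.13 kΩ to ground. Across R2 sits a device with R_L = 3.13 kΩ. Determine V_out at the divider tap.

First combine the lower leg with the load: R2 ‖ R_L = 1.944 kΩ.
Voltage divider with the loaded lower leg: V_out = 44.2 × 1.944/(7.41 + 1.944) = 44.2 × 0.2078 = 9.186 mV.

V_out ≈ 9.19 mV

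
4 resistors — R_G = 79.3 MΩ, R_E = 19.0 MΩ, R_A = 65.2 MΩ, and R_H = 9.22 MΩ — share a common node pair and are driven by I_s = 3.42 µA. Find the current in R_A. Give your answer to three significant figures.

I ≈ 0.277 µA

Conductances: ΣG = 1/79.3 + 1/19.0 + 1/65.2 + 1/9.22 = 0.1890 (1/MΩ).
Current divider: I(R_A) = I_s · G_k/ΣG = 3.42 × (0.01534/0.1890) = 3.42 × 0.08113 = 0.2775 µA.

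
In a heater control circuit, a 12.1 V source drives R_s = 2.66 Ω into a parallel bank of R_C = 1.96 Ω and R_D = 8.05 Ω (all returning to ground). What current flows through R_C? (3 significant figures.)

Parallel bank: R_p = 1/(1/1.96 + 1/8.05) = 1.576 Ω.
V_A by voltage divider: V_A = 12.1 × 1.576/(2.66 + 1.576) = 4.502 V.
I(R_C) = V_A / R_C = 4.502/1.96 = 2.297 A.

I ≈ 2.30 A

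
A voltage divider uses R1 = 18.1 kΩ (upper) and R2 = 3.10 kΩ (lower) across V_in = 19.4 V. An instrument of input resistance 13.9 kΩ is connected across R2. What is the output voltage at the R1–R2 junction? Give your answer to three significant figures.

The load sits in parallel with R2, giving an effective lower resistance R2' = R2·R_L/(R2+R_L) = 2.535 kΩ.
Now apply the divider: V_out = 19.4 × 0.1228 = 2.383 V.
(Unloaded it would be 2.84 V; the load pulls it down.)

V_out ≈ 2.38 V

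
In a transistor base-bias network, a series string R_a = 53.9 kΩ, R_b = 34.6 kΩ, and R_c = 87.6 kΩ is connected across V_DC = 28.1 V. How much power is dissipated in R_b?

P ≈ 0.881 mW

Series current I = V_DC/ΣR = 28.1/176.1 = 0.1596 mA.
V(R_b) = I·R = 5.521 V; P = V·I = 5.521 × 0.1596 = 0.8810 mW.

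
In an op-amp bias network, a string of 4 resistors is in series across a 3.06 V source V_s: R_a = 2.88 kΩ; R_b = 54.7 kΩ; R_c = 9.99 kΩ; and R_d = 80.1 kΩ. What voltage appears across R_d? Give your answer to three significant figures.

V ≈ 1.66 V

Total series resistance ΣR = 2.88 + 54.7 + 9.99 + 80.1 = 147.7 kΩ.
By the voltage-divider rule, V = 3.06 × 80.10/147.7 = 1.660 V.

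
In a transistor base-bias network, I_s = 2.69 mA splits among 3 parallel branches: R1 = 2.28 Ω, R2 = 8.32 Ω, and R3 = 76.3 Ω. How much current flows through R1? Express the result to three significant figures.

I ≈ 2.06 mA

ΣG = 1/2.28 + 1/8.32 + 1/76.3 = 0.5719.
By the current-divider rule, I = I_s · G_k/ΣG = 2.69 × 0.7669 = 2.063 mA.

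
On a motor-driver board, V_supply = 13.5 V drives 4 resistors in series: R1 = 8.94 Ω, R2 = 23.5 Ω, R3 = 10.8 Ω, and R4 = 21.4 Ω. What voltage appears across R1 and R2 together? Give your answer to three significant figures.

ΣR = 8.94 + 23.5 + 10.8 + 21.4 = 64.64 Ω.
R_{R1..R2} = 8.94 + 23.5 = 32.44 Ω.
V = V_supply · R/ΣR = 13.5 × 0.5019 = 6.775 V.

V ≈ 6.78 V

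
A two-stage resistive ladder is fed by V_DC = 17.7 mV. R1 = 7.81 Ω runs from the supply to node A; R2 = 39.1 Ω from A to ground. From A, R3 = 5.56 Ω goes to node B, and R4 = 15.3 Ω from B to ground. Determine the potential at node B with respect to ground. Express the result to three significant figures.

Looking into the second stage from A: R3 + R4 = 20.86 Ω appears in parallel with R2.
Effective lower resistance at A: R2 ‖ 20.86 = 13.60 Ω.
V_A = 17.7 × 13.60/(7.81 + 13.60) = 11.24 mV.
Stage 2 is unloaded, so V_B = V_A · R4/(R3+R4) = 11.24 × 15.3/20.86 = 8.247 mV.

V_B ≈ 8.25 mV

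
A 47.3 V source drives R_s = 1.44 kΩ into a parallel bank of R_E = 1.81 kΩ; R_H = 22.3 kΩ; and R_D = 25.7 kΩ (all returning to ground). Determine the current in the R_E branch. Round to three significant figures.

I ≈ 13.6 mA

Equivalent of the parallel group: R_p = 1.572 kΩ.
V_A = 47.3 × 1.572/3.012 = 24.68 V.
I(R_E) = V_A / R_E = 24.68/1.81 = 13.64 mA.
(Check via current divider: I_total = 15.71 mA; share G_k/ΣG = 0.8684 → same result.)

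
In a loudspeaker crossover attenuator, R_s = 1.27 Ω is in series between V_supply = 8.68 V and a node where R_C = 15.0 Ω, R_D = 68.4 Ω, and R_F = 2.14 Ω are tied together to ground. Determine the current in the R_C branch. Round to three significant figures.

Combine the parallel branches: R_p = (1/15.0 + 1/68.4 + 1/2.14)⁻¹ = 1.823 Ω.
Node voltage V_A = V_supply · R_p/(R_s + R_p) = 8.68 × 0.5894 = 5.116 V.
Branch current I = V_A/R_C = 5.116/15.0 = 0.3411 A.
(Check via current divider: I_total = 2.806 A; share G_k/ΣG = 0.1215 → same result.)

I ≈ 0.341 A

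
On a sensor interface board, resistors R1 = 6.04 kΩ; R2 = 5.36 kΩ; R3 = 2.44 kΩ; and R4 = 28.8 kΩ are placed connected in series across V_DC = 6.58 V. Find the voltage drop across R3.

V ≈ 0.377 V

Total series resistance ΣR = 6.04 + 5.36 + 2.44 + 28.8 = 42.64 kΩ.
By the voltage-divider rule, V = 6.58 × 2.440/42.64 = 0.3765 V.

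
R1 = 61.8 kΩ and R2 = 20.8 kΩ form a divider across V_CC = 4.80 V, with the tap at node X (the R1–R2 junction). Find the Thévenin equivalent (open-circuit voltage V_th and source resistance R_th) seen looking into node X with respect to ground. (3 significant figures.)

V_th ≈ 1.21 V, R_th ≈ 15.6 kΩ

V_th is the unloaded tap voltage: V_CC · R2/(R1+R2) = 4.80 × 0.2518 = 1.209 V.
Zeroing V_CC shorts the top of R1 to ground, so R_th = R1 ‖ R2 = 15.56 kΩ.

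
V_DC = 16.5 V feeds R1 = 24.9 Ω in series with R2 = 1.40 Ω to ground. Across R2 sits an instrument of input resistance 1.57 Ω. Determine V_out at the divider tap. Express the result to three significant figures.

V_out ≈ 0.476 V

R2 ‖ R_L = (1.40 × 1.57)/(1.40 + 1.57) = 0.7401 Ω.
Voltage divider with the loaded lower leg: V_out = 16.5 × 0.7401/(24.9 + 0.7401) = 16.5 × 0.02886 = 0.4763 V.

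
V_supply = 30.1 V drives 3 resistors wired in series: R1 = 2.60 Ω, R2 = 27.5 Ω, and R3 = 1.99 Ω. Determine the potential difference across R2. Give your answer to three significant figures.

Series total: ΣR = 2.60 + 27.5 + 1.99 = 32.09 Ω.
V = V_supply · R/ΣR = 30.1 × 0.8570 = 25.79 V.

V ≈ 25.8 V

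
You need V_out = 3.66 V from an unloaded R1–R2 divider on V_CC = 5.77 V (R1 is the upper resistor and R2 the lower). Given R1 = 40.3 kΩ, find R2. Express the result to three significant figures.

Required fraction k = V_out/V_CC = 0.6343.
R2 = R1 · 0.6343/(1 − 0.6343) = 69.90 kΩ.

R2 ≈ 69.9 kΩ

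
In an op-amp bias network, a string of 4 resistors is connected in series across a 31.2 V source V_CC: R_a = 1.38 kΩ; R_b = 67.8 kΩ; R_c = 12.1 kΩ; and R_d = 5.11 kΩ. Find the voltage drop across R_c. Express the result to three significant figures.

Total series resistance ΣR = 1.38 + 67.8 + 12.1 + 5.11 = 86.39 kΩ.
Voltage divider: V = V_CC · (12.10 / 86.39) = 31.2 × 0.1401 = 4.370 V.

V ≈ 4.37 V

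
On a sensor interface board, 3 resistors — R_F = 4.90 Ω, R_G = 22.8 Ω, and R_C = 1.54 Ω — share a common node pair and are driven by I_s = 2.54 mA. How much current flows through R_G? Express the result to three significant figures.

ΣG = 1/4.90 + 1/22.8 + 1/1.54 = 0.8973.
By the current-divider rule, I = I_s · G_k/ΣG = 2.54 × 0.04888 = 0.1242 mA.

I ≈ 0.124 mA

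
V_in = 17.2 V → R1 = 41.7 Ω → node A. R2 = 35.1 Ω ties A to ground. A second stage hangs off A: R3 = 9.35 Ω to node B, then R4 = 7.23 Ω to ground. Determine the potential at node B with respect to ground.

Node A sees R2 in parallel with the series input of stage 2, R3 + R4 = 16.58 Ω.
R2 ‖ (R3+R4) = 11.26 Ω.
V_A = 17.2 × 11.26/(41.7 + 11.26) = 3.657 V.
V_B = V_A × 0.4361 = 1.595 V.

V_B ≈ 1.59 V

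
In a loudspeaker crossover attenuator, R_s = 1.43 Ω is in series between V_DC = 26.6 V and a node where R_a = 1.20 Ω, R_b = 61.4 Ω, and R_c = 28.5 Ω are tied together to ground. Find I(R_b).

I ≈ 0.191 A

Parallel bank: R_p = 1/(1/1.20 + 1/61.4 + 1/28.5) = 1.130 Ω.
V_A by voltage divider: V_A = 26.6 × 1.130/(1.43 + 1.130) = 11.74 V.
Branch current I = V_A/R_b = 11.74/61.4 = 0.1913 A.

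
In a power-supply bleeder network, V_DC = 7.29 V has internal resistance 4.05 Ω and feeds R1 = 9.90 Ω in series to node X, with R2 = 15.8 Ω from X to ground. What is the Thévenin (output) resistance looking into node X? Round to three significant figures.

R_th ≈ 7.41 Ω

R1' = 4.05 + 9.90 = 13.95 Ω (source resistance + R1).
With V_DC suppressed (replaced by a short), R_th = R1' ‖ R2 = (13.95 × 15.8)/(13.95 + 15.8) = 7.409 Ω.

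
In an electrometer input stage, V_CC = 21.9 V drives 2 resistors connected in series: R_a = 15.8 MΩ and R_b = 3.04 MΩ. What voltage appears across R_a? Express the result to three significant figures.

V ≈ 18.4 V

Series total: ΣR = 15.8 + 3.04 = 18.84 MΩ.
V = V_CC · R/ΣR = 21.9 × 0.8386 = 18.37 V.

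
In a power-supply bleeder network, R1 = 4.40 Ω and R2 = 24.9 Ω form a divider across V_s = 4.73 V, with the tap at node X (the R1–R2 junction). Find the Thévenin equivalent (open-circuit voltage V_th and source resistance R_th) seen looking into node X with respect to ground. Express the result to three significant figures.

Open-circuit (no load on X): V_th = V_s · R2/(R1 + R2) = 4.73 × 24.9/(4.400 + 24.9) = 4.020 V.
Looking into X with the source shorted: R_th = R1·R2/(R1+R2) = 4.400 × 24.9/29.30 = 3.739 Ω.

V_th ≈ 4.02 V, R_th ≈ 3.74 Ω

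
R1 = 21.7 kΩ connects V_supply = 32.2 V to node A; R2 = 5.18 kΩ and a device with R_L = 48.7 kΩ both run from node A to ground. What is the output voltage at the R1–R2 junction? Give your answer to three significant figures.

V_out ≈ 5.71 V

First combine the lower leg with the load: R2 ‖ R_L = 4.682 kΩ.
Voltage divider with the loaded lower leg: V_out = 32.2 × 4.682/(21.7 + 4.682) = 32.2 × 0.1775 = 5.715 V.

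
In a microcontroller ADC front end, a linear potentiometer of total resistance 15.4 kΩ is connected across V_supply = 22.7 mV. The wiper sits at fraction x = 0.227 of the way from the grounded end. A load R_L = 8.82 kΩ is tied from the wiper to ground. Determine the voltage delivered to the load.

Split the track: R_lower = x·R_p = 3.496 kΩ, R_upper = (1−x)·R_p = 11.90 kΩ.
R_L loads the lower segment: effective lower R = 2.504 kΩ.
V_out = 22.7 × 2.504/(11.90 + 2.504) = 3.944 mV.
(Unloaded: V_out = x·V_supply = 5.15 mV.)

V_out ≈ 3.94 mV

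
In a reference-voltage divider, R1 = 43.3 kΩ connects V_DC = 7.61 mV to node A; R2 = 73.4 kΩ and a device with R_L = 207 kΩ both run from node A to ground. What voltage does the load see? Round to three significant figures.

V_out ≈ 4.23 mV

First combine the lower leg with the load: R2 ‖ R_L = 54.19 kΩ.
Then V_out = V_DC · R2'/(R1 + R2') = 7.61 × 54.19/97.49 = 4.230 mV.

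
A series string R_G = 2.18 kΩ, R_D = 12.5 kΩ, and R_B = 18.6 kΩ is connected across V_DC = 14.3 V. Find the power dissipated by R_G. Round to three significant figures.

ΣR = 33.28 kΩ → I = 14.3/33.28 = 0.4297 mA.
P = I²R = 0.1846 × 2.18 = 0.4025 mW.

P ≈ 0.402 mW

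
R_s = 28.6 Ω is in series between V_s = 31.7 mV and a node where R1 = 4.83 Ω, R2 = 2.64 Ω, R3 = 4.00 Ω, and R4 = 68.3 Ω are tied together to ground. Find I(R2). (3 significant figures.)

I ≈ 0.474 mA

Equivalent of the parallel group: R_p = 1.176 Ω.
Node voltage V_A = V_s · R_p/(R_s + R_p) = 31.7 × 0.03949 = 1.252 mV.
I(R2) = V_A / R2 = 1.252/2.64 = 0.4742 mA.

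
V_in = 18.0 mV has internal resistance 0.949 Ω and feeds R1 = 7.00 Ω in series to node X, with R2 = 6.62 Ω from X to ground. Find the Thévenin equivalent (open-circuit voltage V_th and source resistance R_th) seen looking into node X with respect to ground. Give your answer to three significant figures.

R1' = 0.949 + 7.00 = 7.949 Ω (source resistance + R1).
V_th is the unloaded tap voltage: V_in · R2/(R1'+R2) = 18.0 × 0.4544 = 8.179 mV.
Looking into X with the source shorted: R_th = R1'·R2/(R1'+R2) = 7.949 × 6.62/14.57 = 3.612 Ω.

V_th ≈ 8.18 mV, R_th ≈ 3.61 Ω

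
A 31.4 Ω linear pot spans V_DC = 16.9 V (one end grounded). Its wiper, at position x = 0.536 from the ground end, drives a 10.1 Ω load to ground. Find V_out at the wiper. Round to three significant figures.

Lower segment x·R_p = 16.83 Ω; upper segment (1−x)·R_p = 14.57 Ω.
(x·R_p) ‖ R_L = 6.312 Ω.
Then V_out = V_DC · 6.312/(14.57 + 6.312) = 5.109 V.

V_out ≈ 5.11 V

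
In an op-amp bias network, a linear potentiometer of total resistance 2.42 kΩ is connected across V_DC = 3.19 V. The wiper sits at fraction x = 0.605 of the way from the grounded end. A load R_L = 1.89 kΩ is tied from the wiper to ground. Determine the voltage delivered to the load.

V_out ≈ 1.48 V

The pot divides into 0.9559 kΩ above the wiper and 1.464 kΩ below.
Lower segment in parallel with the load: 1.464 ‖ 1.89 = 0.8250 kΩ.
Then V_out = V_DC · 0.8250/(0.9559 + 0.8250) = 1.478 V.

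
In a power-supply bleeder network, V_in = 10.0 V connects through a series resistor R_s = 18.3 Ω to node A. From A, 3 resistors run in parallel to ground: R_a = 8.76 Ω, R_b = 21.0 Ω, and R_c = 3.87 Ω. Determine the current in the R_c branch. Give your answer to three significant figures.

I ≈ 0.297 A

Parallel bank: R_p = 1/(1/8.76 + 1/21.0 + 1/3.87) = 2.380 Ω.
V_A = 10.0 × 2.380/20.68 = 1.151 V.
Branch current I = V_A/R_c = 1.151/3.87 = 0.2974 A.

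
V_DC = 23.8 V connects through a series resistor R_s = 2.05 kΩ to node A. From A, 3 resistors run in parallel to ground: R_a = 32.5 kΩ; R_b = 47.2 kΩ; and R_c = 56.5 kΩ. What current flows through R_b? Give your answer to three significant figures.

I ≈ 0.441 mA

Parallel bank: R_p = 1/(1/32.5 + 1/47.2 + 1/56.5) = 14.36 kΩ.
V_A = 23.8 × 14.36/16.41 = 20.83 V.
Branch current I = V_A/R_b = 20.83/47.2 = 0.4412 mA.
(Equivalently: I_total = 1.451 mA, then current-divider fraction G_k/ΣG = 0.3042.)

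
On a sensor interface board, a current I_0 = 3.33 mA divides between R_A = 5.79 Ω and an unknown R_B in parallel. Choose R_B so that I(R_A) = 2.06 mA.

R_B ≈ 9.39 Ω

Two-branch current divider: I_A = I_0 · R_B/(R_A + R_B).
With f = 0.6186, R_B = R_A · f/(1−f) = 5.79 × 1.622 = 9.392 Ω.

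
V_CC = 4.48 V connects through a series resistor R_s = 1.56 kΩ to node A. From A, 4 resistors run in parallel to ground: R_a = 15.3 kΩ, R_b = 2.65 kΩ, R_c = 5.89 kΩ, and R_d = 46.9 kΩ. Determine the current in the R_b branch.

Equivalent of the parallel group: R_p = 1.578 kΩ.
V_A = 4.48 × 1.578/3.138 = 2.253 V.
I(R_b) = V_A / R_b = 2.253/2.65 = 0.8501 mA.
(Equivalently: I_total = 1.428 mA, then current-divider fraction G_k/ΣG = 0.5954.)

I ≈ 0.850 mA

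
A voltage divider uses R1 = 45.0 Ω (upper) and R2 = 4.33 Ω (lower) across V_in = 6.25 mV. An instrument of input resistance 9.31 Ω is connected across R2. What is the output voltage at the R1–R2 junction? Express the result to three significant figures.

V_out ≈ 0.385 mV

The load sits in parallel with R2, giving an effective lower resistance R2' = R2·R_L/(R2+R_L) = 2.955 Ω.
Now apply the divider: V_out = 6.25 × 0.06163 = 0.3852 mV.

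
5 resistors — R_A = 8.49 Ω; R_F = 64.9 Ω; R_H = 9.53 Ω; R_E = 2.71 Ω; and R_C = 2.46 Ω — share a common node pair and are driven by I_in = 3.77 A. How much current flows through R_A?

Total conductance ΣG = 1/8.49 + 1/64.9 + 1/9.53 + 1/2.71 + 1/2.46 = 1.014 (units of 1/Ω).
R_A takes the fraction G_k/ΣG = 0.1178/1.014 = 0.1162, so I = 3.77 × 0.1162 = 0.4381 A.

I ≈ 0.438 A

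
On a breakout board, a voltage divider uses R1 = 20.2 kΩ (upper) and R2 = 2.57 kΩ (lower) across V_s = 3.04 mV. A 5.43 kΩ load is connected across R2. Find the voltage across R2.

First combine the lower leg with the load: R2 ‖ R_L = 1.744 kΩ.
Now apply the divider: V_out = 3.04 × 0.07949 = 0.2417 mV.

V_out ≈ 0.242 mV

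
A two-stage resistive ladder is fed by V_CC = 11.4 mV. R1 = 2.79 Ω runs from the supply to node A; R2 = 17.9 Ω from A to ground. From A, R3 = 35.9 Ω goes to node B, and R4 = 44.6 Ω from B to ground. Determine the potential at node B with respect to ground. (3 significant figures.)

Node A sees R2 in parallel with the series input of stage 2, R3 + R4 = 80.50 Ω.
R2 ‖ (R3+R4) = 14.64 Ω.
So V_A = 11.4 × 0.8400 = 9.576 mV.
V_B = V_A × 0.5540 = 5.305 mV.

V_B ≈ 5.31 mV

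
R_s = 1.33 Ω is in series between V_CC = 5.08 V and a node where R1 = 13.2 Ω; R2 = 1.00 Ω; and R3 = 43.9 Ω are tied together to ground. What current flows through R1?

Equivalent of the parallel group: R_p = 0.9103 Ω.
Node voltage V_A = V_CC · R_p/(R_s + R_p) = 5.08 × 0.4063 = 2.064 V.
I(R1) = V_A / R1 = 2.064/13.2 = 0.1564 A.
(Equivalently: I_total = 2.268 A, then current-divider fraction G_k/ΣG = 0.06896.)

I ≈ 0.156 A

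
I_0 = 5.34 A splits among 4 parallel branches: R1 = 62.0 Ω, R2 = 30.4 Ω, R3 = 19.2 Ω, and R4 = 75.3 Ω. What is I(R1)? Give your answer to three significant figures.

I ≈ 0.753 A

Total conductance ΣG = 1/62.0 + 1/30.4 + 1/19.2 + 1/75.3 = 0.1144 (units of 1/Ω).
By the current-divider rule, I = I_0 · G_k/ΣG = 5.34 × 0.1410 = 0.7530 A.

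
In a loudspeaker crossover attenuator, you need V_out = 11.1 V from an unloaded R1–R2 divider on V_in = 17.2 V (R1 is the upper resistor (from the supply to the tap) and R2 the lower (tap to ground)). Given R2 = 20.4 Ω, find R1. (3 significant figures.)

The divider ratio is R2/(R1+R2) = 11.1/17.2 = 0.6453.
So R1 = R2 · (V_in/V_out − 1) = 20.4 × (17.2/11.1 − 1) = 20.4 × 0.5495 = 11.21 Ω.

R1 ≈ 11.2 Ω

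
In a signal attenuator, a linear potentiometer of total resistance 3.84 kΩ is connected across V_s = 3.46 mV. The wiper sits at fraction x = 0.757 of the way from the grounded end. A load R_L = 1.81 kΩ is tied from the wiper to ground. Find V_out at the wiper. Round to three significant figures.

The pot divides into 0.9331 kΩ above the wiper and 2.907 kΩ below.
R_L loads the lower segment: effective lower R = 1.115 kΩ.
Loaded-divider output: V_out = 3.46 × 0.5445 = 1.884 mV.

V_out ≈ 1.88 mV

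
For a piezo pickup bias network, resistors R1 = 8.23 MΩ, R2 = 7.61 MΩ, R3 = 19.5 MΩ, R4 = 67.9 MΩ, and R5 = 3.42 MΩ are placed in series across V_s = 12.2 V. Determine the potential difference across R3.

V ≈ 2.23 V

Total series resistance ΣR = 8.23 + 7.61 + 19.5 + 67.9 + 3.42 = 106.7 MΩ.
By the voltage-divider rule, V = 12.2 × 19.50/106.7 = 2.230 V.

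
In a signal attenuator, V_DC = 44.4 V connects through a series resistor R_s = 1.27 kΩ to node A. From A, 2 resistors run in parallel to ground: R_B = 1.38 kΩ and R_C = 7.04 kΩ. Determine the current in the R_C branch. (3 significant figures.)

I ≈ 3.00 mA

Equivalent of the parallel group: R_p = 1.154 kΩ.
V_A by voltage divider: V_A = 44.4 × 1.154/(1.27 + 1.154) = 21.14 V.
Branch current I = V_A/R_C = 21.14/7.04 = 3.002 mA.
(Equivalently: I_total = 18.32 mA, then current-divider fraction G_k/ΣG = 0.1639.)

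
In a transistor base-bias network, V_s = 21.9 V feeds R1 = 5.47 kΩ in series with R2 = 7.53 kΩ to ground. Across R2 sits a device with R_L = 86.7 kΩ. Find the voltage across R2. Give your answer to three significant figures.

R2 ‖ R_L = (7.53 × 86.7)/(7.53 + 86.7) = 6.928 kΩ.
Now apply the divider: V_out = 21.9 × 0.5588 = 12.24 V.

V_out ≈ 12.2 V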